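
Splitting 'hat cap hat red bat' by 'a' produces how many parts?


Splitting by 'a' breaks the string at each occurrence of the separator.
Text: 'hat cap hat red bat'
Parts after split:
  Part 1: 'h'
  Part 2: 't c'
  Part 3: 'p h'
  Part 4: 't red b'
  Part 5: 't'
Total parts: 5

5


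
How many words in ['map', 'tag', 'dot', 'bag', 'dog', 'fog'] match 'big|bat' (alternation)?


Alternation 'big|bat' matches either 'big' or 'bat'.
Checking each word:
  'map' -> no
  'tag' -> no
  'dot' -> no
  'bag' -> no
  'dog' -> no
  'fog' -> no
Matches: []
Count: 0

0


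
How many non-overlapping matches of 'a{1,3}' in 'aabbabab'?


Pattern 'a{1,3}' matches between 1 and 3 consecutive a's (greedy).
String: 'aabbabab'
Finding runs of a's and applying greedy matching:
  Run at pos 0: 'aa' (length 2)
  Run at pos 4: 'a' (length 1)
  Run at pos 6: 'a' (length 1)
Matches: ['aa', 'a', 'a']
Count: 3

3


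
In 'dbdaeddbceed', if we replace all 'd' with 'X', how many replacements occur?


re.sub('d', 'X', text) replaces every occurrence of 'd' with 'X'.
Text: 'dbdaeddbceed'
Scanning for 'd':
  pos 0: 'd' -> replacement #1
  pos 2: 'd' -> replacement #2
  pos 5: 'd' -> replacement #3
  pos 6: 'd' -> replacement #4
  pos 11: 'd' -> replacement #5
Total replacements: 5

5


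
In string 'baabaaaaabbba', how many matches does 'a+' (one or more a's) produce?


Pattern 'a+' matches one or more consecutive a's.
String: 'baabaaaaabbba'
Scanning for runs of a:
  Match 1: 'aa' (length 2)
  Match 2: 'aaaaa' (length 5)
  Match 3: 'a' (length 1)
Total matches: 3

3


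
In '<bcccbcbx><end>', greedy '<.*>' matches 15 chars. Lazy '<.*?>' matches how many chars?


Greedy '<.*>' tries to match as MUCH as possible.
Lazy '<.*?>' tries to match as LITTLE as possible.

String: '<bcccbcbx><end>'
Greedy '<.*>' starts at first '<' and extends to the LAST '>': '<bcccbcbx><end>' (15 chars)
Lazy '<.*?>' starts at first '<' and stops at the FIRST '>': '<bcccbcbx>' (10 chars)

10


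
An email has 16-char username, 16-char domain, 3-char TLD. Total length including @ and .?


An email address has format: username@domain.tld
Username length: 16
'@' character: 1
Domain length: 16
'.' character: 1
TLD length: 3
Total = 16 + 1 + 16 + 1 + 3 = 37

37


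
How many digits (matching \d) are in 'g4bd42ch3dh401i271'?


\d matches any digit 0-9.
Scanning 'g4bd42ch3dh401i271':
  pos 1: '4' -> DIGIT
  pos 4: '4' -> DIGIT
  pos 5: '2' -> DIGIT
  pos 8: '3' -> DIGIT
  pos 11: '4' -> DIGIT
  pos 12: '0' -> DIGIT
  pos 13: '1' -> DIGIT
  pos 15: '2' -> DIGIT
  pos 16: '7' -> DIGIT
  pos 17: '1' -> DIGIT
Digits found: ['4', '4', '2', '3', '4', '0', '1', '2', '7', '1']
Total: 10

10


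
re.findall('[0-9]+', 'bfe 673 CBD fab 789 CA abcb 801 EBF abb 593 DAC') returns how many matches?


Pattern '[0-9]+' finds one or more digits.
Text: 'bfe 673 CBD fab 789 CA abcb 801 EBF abb 593 DAC'
Scanning for matches:
  Match 1: '673'
  Match 2: '789'
  Match 3: '801'
  Match 4: '593'
Total matches: 4

4


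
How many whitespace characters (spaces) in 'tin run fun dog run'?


\s matches whitespace characters (spaces, tabs, etc.).
Text: 'tin run fun dog run'
This text has 5 words separated by spaces.
Number of spaces = number of words - 1 = 5 - 1 = 4

4


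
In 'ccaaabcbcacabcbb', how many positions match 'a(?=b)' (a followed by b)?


Lookahead 'a(?=b)' matches 'a' only when followed by 'b'.
String: 'ccaaabcbcacabcbb'
Checking each position where char is 'a':
  pos 2: 'a' -> no (next='a')
  pos 3: 'a' -> no (next='a')
  pos 4: 'a' -> MATCH (next='b')
  pos 9: 'a' -> no (next='c')
  pos 11: 'a' -> MATCH (next='b')
Matching positions: [4, 11]
Count: 2

2


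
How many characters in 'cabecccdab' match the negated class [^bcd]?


Negated class [^bcd] matches any char NOT in {b, c, d}
Scanning 'cabecccdab':
  pos 0: 'c' -> no (excluded)
  pos 1: 'a' -> MATCH
  pos 2: 'b' -> no (excluded)
  pos 3: 'e' -> MATCH
  pos 4: 'c' -> no (excluded)
  pos 5: 'c' -> no (excluded)
  pos 6: 'c' -> no (excluded)
  pos 7: 'd' -> no (excluded)
  pos 8: 'a' -> MATCH
  pos 9: 'b' -> no (excluded)
Total matches: 3

3


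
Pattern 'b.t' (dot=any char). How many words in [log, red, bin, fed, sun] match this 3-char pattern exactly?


Pattern 'b.t' means: starts with 'b', any single char, ends with 't'.
Checking each word (must be exactly 3 chars):
  'log' (len=3): no
  'red' (len=3): no
  'bin' (len=3): no
  'fed' (len=3): no
  'sun' (len=3): no
Matching words: []
Total: 0

0


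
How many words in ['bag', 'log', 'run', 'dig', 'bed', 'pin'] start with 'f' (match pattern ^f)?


Pattern ^f anchors to start of word. Check which words begin with 'f':
  'bag' -> no
  'log' -> no
  'run' -> no
  'dig' -> no
  'bed' -> no
  'pin' -> no
Matching words: []
Count: 0

0


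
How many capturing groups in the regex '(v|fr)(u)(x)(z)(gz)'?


To count capturing groups, count each '(' that starts a group.
Pattern: '(v|fr)(u)(x)(z)(gz)'
Walking through the pattern:
  Position 0: '(' -> group #1
  Position 6: '(' -> group #2
  Position 9: '(' -> group #3
  Position 12: '(' -> group #4
  Position 15: '(' -> group #5
Total capturing groups: 5

5


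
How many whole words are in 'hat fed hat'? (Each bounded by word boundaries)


Word boundaries (\b) mark the start/end of each word.
Text: 'hat fed hat'
Splitting by whitespace:
  Word 1: 'hat'
  Word 2: 'fed'
  Word 3: 'hat'
Total whole words: 3

3


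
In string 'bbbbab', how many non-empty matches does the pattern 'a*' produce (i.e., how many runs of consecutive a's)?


Pattern 'a*' matches zero or more a's. We want non-empty runs of consecutive a's.
String: 'bbbbab'
Walking through the string to find runs of a's:
  Run 1: positions 4-4 -> 'a'
Non-empty runs found: ['a']
Count: 1

1


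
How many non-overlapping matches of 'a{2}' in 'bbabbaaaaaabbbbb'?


Pattern 'a{2}' matches exactly 2 consecutive a's (greedy, non-overlapping).
String: 'bbabbaaaaaabbbbb'
Scanning for runs of a's:
  Run at pos 2: 'a' (length 1) -> 0 match(es)
  Run at pos 5: 'aaaaaa' (length 6) -> 3 match(es)
Matches found: ['aa', 'aa', 'aa']
Total: 3

3


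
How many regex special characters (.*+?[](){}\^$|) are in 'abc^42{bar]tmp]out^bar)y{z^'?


Regex special characters are: . * + ? [ ] ( ) { } \ ^ $ |
Scanning 'abc^42{bar]tmp]out^bar)y{z^':
  pos 3: '^' -> SPECIAL
  pos 6: '{' -> SPECIAL
  pos 10: ']' -> SPECIAL
  pos 14: ']' -> SPECIAL
  pos 18: '^' -> SPECIAL
  pos 22: ')' -> SPECIAL
  pos 24: '{' -> SPECIAL
  pos 26: '^' -> SPECIAL
Special chars found: ['^', '{', ']', ']', '^', ')', '{', '^']
Total: 8

8


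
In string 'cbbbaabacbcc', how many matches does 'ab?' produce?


Pattern 'ab?' matches 'a' optionally followed by 'b'.
String: 'cbbbaabacbcc'
Scanning left to right for 'a' then checking next char:
  Match 1: 'a' (a not followed by b)
  Match 2: 'ab' (a followed by b)
  Match 3: 'a' (a not followed by b)
Total matches: 3

3


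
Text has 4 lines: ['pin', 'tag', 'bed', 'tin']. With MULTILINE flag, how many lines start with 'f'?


With MULTILINE flag, ^ matches the start of each line.
Lines: ['pin', 'tag', 'bed', 'tin']
Checking which lines start with 'f':
  Line 1: 'pin' -> no
  Line 2: 'tag' -> no
  Line 3: 'bed' -> no
  Line 4: 'tin' -> no
Matching lines: []
Count: 0

0


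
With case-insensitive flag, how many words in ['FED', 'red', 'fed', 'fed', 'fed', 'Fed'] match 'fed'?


Case-insensitive matching: compare each word's lowercase form to 'fed'.
  'FED' -> lower='fed' -> MATCH
  'red' -> lower='red' -> no
  'fed' -> lower='fed' -> MATCH
  'fed' -> lower='fed' -> MATCH
  'fed' -> lower='fed' -> MATCH
  'Fed' -> lower='fed' -> MATCH
Matches: ['FED', 'fed', 'fed', 'fed', 'Fed']
Count: 5

5


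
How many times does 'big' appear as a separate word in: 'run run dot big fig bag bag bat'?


Scanning each word for exact match 'big':
  Word 1: 'run' -> no
  Word 2: 'run' -> no
  Word 3: 'dot' -> no
  Word 4: 'big' -> MATCH
  Word 5: 'fig' -> no
  Word 6: 'bag' -> no
  Word 7: 'bag' -> no
  Word 8: 'bat' -> no
Total matches: 1

1


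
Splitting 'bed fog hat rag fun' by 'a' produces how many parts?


Splitting by 'a' breaks the string at each occurrence of the separator.
Text: 'bed fog hat rag fun'
Parts after split:
  Part 1: 'bed fog h'
  Part 2: 't r'
  Part 3: 'g fun'
Total parts: 3

3


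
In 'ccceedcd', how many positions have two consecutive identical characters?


Looking for consecutive identical characters in 'ccceedcd':
  pos 0-1: 'c' vs 'c' -> MATCH ('cc')
  pos 1-2: 'c' vs 'c' -> MATCH ('cc')
  pos 2-3: 'c' vs 'e' -> different
  pos 3-4: 'e' vs 'e' -> MATCH ('ee')
  pos 4-5: 'e' vs 'd' -> different
  pos 5-6: 'd' vs 'c' -> different
  pos 6-7: 'c' vs 'd' -> different
Consecutive identical pairs: ['cc', 'cc', 'ee']
Count: 3

3


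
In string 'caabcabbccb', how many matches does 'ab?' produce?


Pattern 'ab?' matches 'a' optionally followed by 'b'.
String: 'caabcabbccb'
Scanning left to right for 'a' then checking next char:
  Match 1: 'a' (a not followed by b)
  Match 2: 'ab' (a followed by b)
  Match 3: 'ab' (a followed by b)
Total matches: 3

3


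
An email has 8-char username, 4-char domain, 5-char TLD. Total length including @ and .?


An email address has format: username@domain.tld
Username length: 8
'@' character: 1
Domain length: 4
'.' character: 1
TLD length: 5
Total = 8 + 1 + 4 + 1 + 5 = 19

19


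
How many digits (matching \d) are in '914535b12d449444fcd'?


\d matches any digit 0-9.
Scanning '914535b12d449444fcd':
  pos 0: '9' -> DIGIT
  pos 1: '1' -> DIGIT
  pos 2: '4' -> DIGIT
  pos 3: '5' -> DIGIT
  pos 4: '3' -> DIGIT
  pos 5: '5' -> DIGIT
  pos 7: '1' -> DIGIT
  pos 8: '2' -> DIGIT
  pos 10: '4' -> DIGIT
  pos 11: '4' -> DIGIT
  pos 12: '9' -> DIGIT
  pos 13: '4' -> DIGIT
  pos 14: '4' -> DIGIT
  pos 15: '4' -> DIGIT
Digits found: ['9', '1', '4', '5', '3', '5', '1', '2', '4', '4', '9', '4', '4', '4']
Total: 14

14


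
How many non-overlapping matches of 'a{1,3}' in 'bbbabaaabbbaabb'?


Pattern 'a{1,3}' matches between 1 and 3 consecutive a's (greedy).
String: 'bbbabaaabbbaabb'
Finding runs of a's and applying greedy matching:
  Run at pos 3: 'a' (length 1)
  Run at pos 5: 'aaa' (length 3)
  Run at pos 11: 'aa' (length 2)
Matches: ['a', 'aaa', 'aa']
Count: 3

3


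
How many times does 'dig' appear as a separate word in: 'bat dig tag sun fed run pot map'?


Scanning each word for exact match 'dig':
  Word 1: 'bat' -> no
  Word 2: 'dig' -> MATCH
  Word 3: 'tag' -> no
  Word 4: 'sun' -> no
  Word 5: 'fed' -> no
  Word 6: 'run' -> no
  Word 7: 'pot' -> no
  Word 8: 'map' -> no
Total matches: 1

1


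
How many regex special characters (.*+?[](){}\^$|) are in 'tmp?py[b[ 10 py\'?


Regex special characters are: . * + ? [ ] ( ) { } \ ^ $ |
Scanning 'tmp?py[b[ 10 py\':
  pos 3: '?' -> SPECIAL
  pos 6: '[' -> SPECIAL
  pos 8: '[' -> SPECIAL
  pos 15: '\' -> SPECIAL
Special chars found: ['?', '[', '[', '\\']
Total: 4

4


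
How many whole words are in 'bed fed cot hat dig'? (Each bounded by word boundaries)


Word boundaries (\b) mark the start/end of each word.
Text: 'bed fed cot hat dig'
Splitting by whitespace:
  Word 1: 'bed'
  Word 2: 'fed'
  Word 3: 'cot'
  Word 4: 'hat'
  Word 5: 'dig'
Total whole words: 5

5


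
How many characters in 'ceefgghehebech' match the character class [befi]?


Character class [befi] matches any of: {b, e, f, i}
Scanning string 'ceefgghehebech' character by character:
  pos 0: 'c' -> no
  pos 1: 'e' -> MATCH
  pos 2: 'e' -> MATCH
  pos 3: 'f' -> MATCH
  pos 4: 'g' -> no
  pos 5: 'g' -> no
  pos 6: 'h' -> no
  pos 7: 'e' -> MATCH
  pos 8: 'h' -> no
  pos 9: 'e' -> MATCH
  pos 10: 'b' -> MATCH
  pos 11: 'e' -> MATCH
  pos 12: 'c' -> no
  pos 13: 'h' -> no
Total matches: 7

7


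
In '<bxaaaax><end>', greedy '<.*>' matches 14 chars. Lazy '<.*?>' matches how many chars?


Greedy '<.*>' tries to match as MUCH as possible.
Lazy '<.*?>' tries to match as LITTLE as possible.

String: '<bxaaaax><end>'
Greedy '<.*>' starts at first '<' and extends to the LAST '>': '<bxaaaax><end>' (14 chars)
Lazy '<.*?>' starts at first '<' and stops at the FIRST '>': '<bxaaaax>' (9 chars)

9


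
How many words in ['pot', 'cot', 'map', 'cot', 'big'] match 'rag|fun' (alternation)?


Alternation 'rag|fun' matches either 'rag' or 'fun'.
Checking each word:
  'pot' -> no
  'cot' -> no
  'map' -> no
  'cot' -> no
  'big' -> no
Matches: []
Count: 0

0


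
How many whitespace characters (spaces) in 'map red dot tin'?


\s matches whitespace characters (spaces, tabs, etc.).
Text: 'map red dot tin'
This text has 4 words separated by spaces.
Number of spaces = number of words - 1 = 4 - 1 = 3

3


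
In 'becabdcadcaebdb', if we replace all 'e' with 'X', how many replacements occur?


re.sub('e', 'X', text) replaces every occurrence of 'e' with 'X'.
Text: 'becabdcadcaebdb'
Scanning for 'e':
  pos 1: 'e' -> replacement #1
  pos 11: 'e' -> replacement #2
Total replacements: 2

2


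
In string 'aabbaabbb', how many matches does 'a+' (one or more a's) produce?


Pattern 'a+' matches one or more consecutive a's.
String: 'aabbaabbb'
Scanning for runs of a:
  Match 1: 'aa' (length 2)
  Match 2: 'aa' (length 2)
Total matches: 2

2


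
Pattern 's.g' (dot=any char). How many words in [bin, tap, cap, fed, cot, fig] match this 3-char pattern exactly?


Pattern 's.g' means: starts with 's', any single char, ends with 'g'.
Checking each word (must be exactly 3 chars):
  'bin' (len=3): no
  'tap' (len=3): no
  'cap' (len=3): no
  'fed' (len=3): no
  'cot' (len=3): no
  'fig' (len=3): no
Matching words: []
Total: 0

0


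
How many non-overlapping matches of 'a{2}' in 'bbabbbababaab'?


Pattern 'a{2}' matches exactly 2 consecutive a's (greedy, non-overlapping).
String: 'bbabbbababaab'
Scanning for runs of a's:
  Run at pos 2: 'a' (length 1) -> 0 match(es)
  Run at pos 6: 'a' (length 1) -> 0 match(es)
  Run at pos 8: 'a' (length 1) -> 0 match(es)
  Run at pos 10: 'aa' (length 2) -> 1 match(es)
Matches found: ['aa']
Total: 1

1


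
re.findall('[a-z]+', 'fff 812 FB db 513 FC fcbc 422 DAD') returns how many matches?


Pattern '[a-z]+' finds one or more lowercase letters.
Text: 'fff 812 FB db 513 FC fcbc 422 DAD'
Scanning for matches:
  Match 1: 'fff'
  Match 2: 'db'
  Match 3: 'fcbc'
Total matches: 3

3


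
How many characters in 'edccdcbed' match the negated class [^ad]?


Negated class [^ad] matches any char NOT in {a, d}
Scanning 'edccdcbed':
  pos 0: 'e' -> MATCH
  pos 1: 'd' -> no (excluded)
  pos 2: 'c' -> MATCH
  pos 3: 'c' -> MATCH
  pos 4: 'd' -> no (excluded)
  pos 5: 'c' -> MATCH
  pos 6: 'b' -> MATCH
  pos 7: 'e' -> MATCH
  pos 8: 'd' -> no (excluded)
Total matches: 6

6


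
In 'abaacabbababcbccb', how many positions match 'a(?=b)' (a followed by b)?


Lookahead 'a(?=b)' matches 'a' only when followed by 'b'.
String: 'abaacabbababcbccb'
Checking each position where char is 'a':
  pos 0: 'a' -> MATCH (next='b')
  pos 2: 'a' -> no (next='a')
  pos 3: 'a' -> no (next='c')
  pos 5: 'a' -> MATCH (next='b')
  pos 8: 'a' -> MATCH (next='b')
  pos 10: 'a' -> MATCH (next='b')
Matching positions: [0, 5, 8, 10]
Count: 4

4


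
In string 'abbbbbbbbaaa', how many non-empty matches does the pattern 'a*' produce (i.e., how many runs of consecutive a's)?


Pattern 'a*' matches zero or more a's. We want non-empty runs of consecutive a's.
String: 'abbbbbbbbaaa'
Walking through the string to find runs of a's:
  Run 1: positions 0-0 -> 'a'
  Run 2: positions 9-11 -> 'aaa'
Non-empty runs found: ['a', 'aaa']
Count: 2

2


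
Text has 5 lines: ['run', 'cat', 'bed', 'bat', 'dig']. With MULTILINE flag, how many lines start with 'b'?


With MULTILINE flag, ^ matches the start of each line.
Lines: ['run', 'cat', 'bed', 'bat', 'dig']
Checking which lines start with 'b':
  Line 1: 'run' -> no
  Line 2: 'cat' -> no
  Line 3: 'bed' -> MATCH
  Line 4: 'bat' -> MATCH
  Line 5: 'dig' -> no
Matching lines: ['bed', 'bat']
Count: 2

2


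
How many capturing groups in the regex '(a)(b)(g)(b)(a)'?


To count capturing groups, count each '(' that starts a group.
Pattern: '(a)(b)(g)(b)(a)'
Walking through the pattern:
  Position 0: '(' -> group #1
  Position 3: '(' -> group #2
  Position 6: '(' -> group #3
  Position 9: '(' -> group #4
  Position 12: '(' -> group #5
Total capturing groups: 5

5


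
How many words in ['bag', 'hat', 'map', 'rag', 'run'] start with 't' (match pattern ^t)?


Pattern ^t anchors to start of word. Check which words begin with 't':
  'bag' -> no
  'hat' -> no
  'map' -> no
  'rag' -> no
  'run' -> no
Matching words: []
Count: 0

0


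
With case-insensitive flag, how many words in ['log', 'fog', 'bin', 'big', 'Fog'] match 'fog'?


Case-insensitive matching: compare each word's lowercase form to 'fog'.
  'log' -> lower='log' -> no
  'fog' -> lower='fog' -> MATCH
  'bin' -> lower='bin' -> no
  'big' -> lower='big' -> no
  'Fog' -> lower='fog' -> MATCH
Matches: ['fog', 'Fog']
Count: 2

2


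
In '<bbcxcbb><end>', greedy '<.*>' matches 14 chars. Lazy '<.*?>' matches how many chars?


Greedy '<.*>' tries to match as MUCH as possible.
Lazy '<.*?>' tries to match as LITTLE as possible.

String: '<bbcxcbb><end>'
Greedy '<.*>' starts at first '<' and extends to the LAST '>': '<bbcxcbb><end>' (14 chars)
Lazy '<.*?>' starts at first '<' and stops at the FIRST '>': '<bbcxcbb>' (9 chars)

9


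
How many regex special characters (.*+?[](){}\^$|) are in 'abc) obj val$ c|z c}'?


Regex special characters are: . * + ? [ ] ( ) { } \ ^ $ |
Scanning 'abc) obj val$ c|z c}':
  pos 3: ')' -> SPECIAL
  pos 12: '$' -> SPECIAL
  pos 15: '|' -> SPECIAL
  pos 19: '}' -> SPECIAL
Special chars found: [')', '$', '|', '}']
Total: 4

4


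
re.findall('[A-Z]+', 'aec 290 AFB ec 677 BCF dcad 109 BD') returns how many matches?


Pattern '[A-Z]+' finds one or more uppercase letters.
Text: 'aec 290 AFB ec 677 BCF dcad 109 BD'
Scanning for matches:
  Match 1: 'AFB'
  Match 2: 'BCF'
  Match 3: 'BD'
Total matches: 3

3


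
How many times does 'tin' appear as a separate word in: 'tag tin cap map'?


Scanning each word for exact match 'tin':
  Word 1: 'tag' -> no
  Word 2: 'tin' -> MATCH
  Word 3: 'cap' -> no
  Word 4: 'map' -> no
Total matches: 1

1


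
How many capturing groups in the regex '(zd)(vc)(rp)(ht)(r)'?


To count capturing groups, count each '(' that starts a group.
Pattern: '(zd)(vc)(rp)(ht)(r)'
Walking through the pattern:
  Position 0: '(' -> group #1
  Position 4: '(' -> group #2
  Position 8: '(' -> group #3
  Position 12: '(' -> group #4
  Position 16: '(' -> group #5
Total capturing groups: 5

5


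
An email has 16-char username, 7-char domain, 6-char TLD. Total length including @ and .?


An email address has format: username@domain.tld
Username length: 16
'@' character: 1
Domain length: 7
'.' character: 1
TLD length: 6
Total = 16 + 1 + 7 + 1 + 6 = 31

31


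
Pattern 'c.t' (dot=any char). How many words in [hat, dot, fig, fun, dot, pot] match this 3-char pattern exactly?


Pattern 'c.t' means: starts with 'c', any single char, ends with 't'.
Checking each word (must be exactly 3 chars):
  'hat' (len=3): no
  'dot' (len=3): no
  'fig' (len=3): no
  'fun' (len=3): no
  'dot' (len=3): no
  'pot' (len=3): no
Matching words: []
Total: 0

0


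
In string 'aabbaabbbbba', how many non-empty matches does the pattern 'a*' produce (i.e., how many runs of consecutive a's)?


Pattern 'a*' matches zero or more a's. We want non-empty runs of consecutive a's.
String: 'aabbaabbbbba'
Walking through the string to find runs of a's:
  Run 1: positions 0-1 -> 'aa'
  Run 2: positions 4-5 -> 'aa'
  Run 3: positions 11-11 -> 'a'
Non-empty runs found: ['aa', 'aa', 'a']
Count: 3

3


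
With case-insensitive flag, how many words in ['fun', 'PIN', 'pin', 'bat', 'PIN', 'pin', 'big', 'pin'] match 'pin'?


Case-insensitive matching: compare each word's lowercase form to 'pin'.
  'fun' -> lower='fun' -> no
  'PIN' -> lower='pin' -> MATCH
  'pin' -> lower='pin' -> MATCH
  'bat' -> lower='bat' -> no
  'PIN' -> lower='pin' -> MATCH
  'pin' -> lower='pin' -> MATCH
  'big' -> lower='big' -> no
  'pin' -> lower='pin' -> MATCH
Matches: ['PIN', 'pin', 'PIN', 'pin', 'pin']
Count: 5

5


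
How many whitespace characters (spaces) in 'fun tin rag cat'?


\s matches whitespace characters (spaces, tabs, etc.).
Text: 'fun tin rag cat'
This text has 4 words separated by spaces.
Number of spaces = number of words - 1 = 4 - 1 = 3

3


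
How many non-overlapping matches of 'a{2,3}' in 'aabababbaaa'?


Pattern 'a{2,3}' matches between 2 and 3 consecutive a's (greedy).
String: 'aabababbaaa'
Finding runs of a's and applying greedy matching:
  Run at pos 0: 'aa' (length 2)
  Run at pos 3: 'a' (length 1)
  Run at pos 5: 'a' (length 1)
  Run at pos 8: 'aaa' (length 3)
Matches: ['aa', 'aaa']
Count: 2

2


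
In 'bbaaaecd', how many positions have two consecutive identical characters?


Looking for consecutive identical characters in 'bbaaaecd':
  pos 0-1: 'b' vs 'b' -> MATCH ('bb')
  pos 1-2: 'b' vs 'a' -> different
  pos 2-3: 'a' vs 'a' -> MATCH ('aa')
  pos 3-4: 'a' vs 'a' -> MATCH ('aa')
  pos 4-5: 'a' vs 'e' -> different
  pos 5-6: 'e' vs 'c' -> different
  pos 6-7: 'c' vs 'd' -> different
Consecutive identical pairs: ['bb', 'aa', 'aa']
Count: 3

3


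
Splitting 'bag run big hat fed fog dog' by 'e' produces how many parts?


Splitting by 'e' breaks the string at each occurrence of the separator.
Text: 'bag run big hat fed fog dog'
Parts after split:
  Part 1: 'bag run big hat f'
  Part 2: 'd fog dog'
Total parts: 2

2


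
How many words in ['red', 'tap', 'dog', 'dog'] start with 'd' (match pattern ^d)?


Pattern ^d anchors to start of word. Check which words begin with 'd':
  'red' -> no
  'tap' -> no
  'dog' -> MATCH (starts with 'd')
  'dog' -> MATCH (starts with 'd')
Matching words: ['dog', 'dog']
Count: 2

2


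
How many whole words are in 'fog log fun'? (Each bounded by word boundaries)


Word boundaries (\b) mark the start/end of each word.
Text: 'fog log fun'
Splitting by whitespace:
  Word 1: 'fog'
  Word 2: 'log'
  Word 3: 'fun'
Total whole words: 3

3


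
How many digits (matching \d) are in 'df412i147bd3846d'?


\d matches any digit 0-9.
Scanning 'df412i147bd3846d':
  pos 2: '4' -> DIGIT
  pos 3: '1' -> DIGIT
  pos 4: '2' -> DIGIT
  pos 6: '1' -> DIGIT
  pos 7: '4' -> DIGIT
  pos 8: '7' -> DIGIT
  pos 11: '3' -> DIGIT
  pos 12: '8' -> DIGIT
  pos 13: '4' -> DIGIT
  pos 14: '6' -> DIGIT
Digits found: ['4', '1', '2', '1', '4', '7', '3', '8', '4', '6']
Total: 10

10


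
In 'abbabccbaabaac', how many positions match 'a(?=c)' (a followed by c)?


Lookahead 'a(?=c)' matches 'a' only when followed by 'c'.
String: 'abbabccbaabaac'
Checking each position where char is 'a':
  pos 0: 'a' -> no (next='b')
  pos 3: 'a' -> no (next='b')
  pos 8: 'a' -> no (next='a')
  pos 9: 'a' -> no (next='b')
  pos 11: 'a' -> no (next='a')
  pos 12: 'a' -> MATCH (next='c')
Matching positions: [12]
Count: 1

1


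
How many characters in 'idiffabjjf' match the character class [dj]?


Character class [dj] matches any of: {d, j}
Scanning string 'idiffabjjf' character by character:
  pos 0: 'i' -> no
  pos 1: 'd' -> MATCH
  pos 2: 'i' -> no
  pos 3: 'f' -> no
  pos 4: 'f' -> no
  pos 5: 'a' -> no
  pos 6: 'b' -> no
  pos 7: 'j' -> MATCH
  pos 8: 'j' -> MATCH
  pos 9: 'f' -> no
Total matches: 3

3


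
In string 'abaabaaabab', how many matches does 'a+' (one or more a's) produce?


Pattern 'a+' matches one or more consecutive a's.
String: 'abaabaaabab'
Scanning for runs of a:
  Match 1: 'a' (length 1)
  Match 2: 'aa' (length 2)
  Match 3: 'aaa' (length 3)
  Match 4: 'a' (length 1)
Total matches: 4

4


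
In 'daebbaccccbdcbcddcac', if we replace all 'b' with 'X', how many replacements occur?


re.sub('b', 'X', text) replaces every occurrence of 'b' with 'X'.
Text: 'daebbaccccbdcbcddcac'
Scanning for 'b':
  pos 3: 'b' -> replacement #1
  pos 4: 'b' -> replacement #2
  pos 10: 'b' -> replacement #3
  pos 13: 'b' -> replacement #4
Total replacements: 4

4


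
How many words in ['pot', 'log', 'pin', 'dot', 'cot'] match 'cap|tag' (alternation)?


Alternation 'cap|tag' matches either 'cap' or 'tag'.
Checking each word:
  'pot' -> no
  'log' -> no
  'pin' -> no
  'dot' -> no
  'cot' -> no
Matches: []
Count: 0

0


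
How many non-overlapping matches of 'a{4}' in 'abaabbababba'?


Pattern 'a{4}' matches exactly 4 consecutive a's (greedy, non-overlapping).
String: 'abaabbababba'
Scanning for runs of a's:
  Run at pos 0: 'a' (length 1) -> 0 match(es)
  Run at pos 2: 'aa' (length 2) -> 0 match(es)
  Run at pos 6: 'a' (length 1) -> 0 match(es)
  Run at pos 8: 'a' (length 1) -> 0 match(es)
  Run at pos 11: 'a' (length 1) -> 0 match(es)
Matches found: []
Total: 0

0


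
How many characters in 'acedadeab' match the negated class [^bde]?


Negated class [^bde] matches any char NOT in {b, d, e}
Scanning 'acedadeab':
  pos 0: 'a' -> MATCH
  pos 1: 'c' -> MATCH
  pos 2: 'e' -> no (excluded)
  pos 3: 'd' -> no (excluded)
  pos 4: 'a' -> MATCH
  pos 5: 'd' -> no (excluded)
  pos 6: 'e' -> no (excluded)
  pos 7: 'a' -> MATCH
  pos 8: 'b' -> no (excluded)
Total matches: 4

4


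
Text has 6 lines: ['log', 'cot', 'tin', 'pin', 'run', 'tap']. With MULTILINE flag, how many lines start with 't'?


With MULTILINE flag, ^ matches the start of each line.
Lines: ['log', 'cot', 'tin', 'pin', 'run', 'tap']
Checking which lines start with 't':
  Line 1: 'log' -> no
  Line 2: 'cot' -> no
  Line 3: 'tin' -> MATCH
  Line 4: 'pin' -> no
  Line 5: 'run' -> no
  Line 6: 'tap' -> MATCH
Matching lines: ['tin', 'tap']
Count: 2

2


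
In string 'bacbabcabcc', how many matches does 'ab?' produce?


Pattern 'ab?' matches 'a' optionally followed by 'b'.
String: 'bacbabcabcc'
Scanning left to right for 'a' then checking next char:
  Match 1: 'a' (a not followed by b)
  Match 2: 'ab' (a followed by b)
  Match 3: 'ab' (a followed by b)
Total matches: 3

3


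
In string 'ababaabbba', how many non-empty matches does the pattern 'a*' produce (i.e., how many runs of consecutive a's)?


Pattern 'a*' matches zero or more a's. We want non-empty runs of consecutive a's.
String: 'ababaabbba'
Walking through the string to find runs of a's:
  Run 1: positions 0-0 -> 'a'
  Run 2: positions 2-2 -> 'a'
  Run 3: positions 4-5 -> 'aa'
  Run 4: positions 9-9 -> 'a'
Non-empty runs found: ['a', 'a', 'aa', 'a']
Count: 4

4


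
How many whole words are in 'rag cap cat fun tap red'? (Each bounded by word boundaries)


Word boundaries (\b) mark the start/end of each word.
Text: 'rag cap cat fun tap red'
Splitting by whitespace:
  Word 1: 'rag'
  Word 2: 'cap'
  Word 3: 'cat'
  Word 4: 'fun'
  Word 5: 'tap'
  Word 6: 'red'
Total whole words: 6

6


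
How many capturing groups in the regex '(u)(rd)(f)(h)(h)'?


To count capturing groups, count each '(' that starts a group.
Pattern: '(u)(rd)(f)(h)(h)'
Walking through the pattern:
  Position 0: '(' -> group #1
  Position 3: '(' -> group #2
  Position 7: '(' -> group #3
  Position 10: '(' -> group #4
  Position 13: '(' -> group #5
Total capturing groups: 5

5


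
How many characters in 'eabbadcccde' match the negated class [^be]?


Negated class [^be] matches any char NOT in {b, e}
Scanning 'eabbadcccde':
  pos 0: 'e' -> no (excluded)
  pos 1: 'a' -> MATCH
  pos 2: 'b' -> no (excluded)
  pos 3: 'b' -> no (excluded)
  pos 4: 'a' -> MATCH
  pos 5: 'd' -> MATCH
  pos 6: 'c' -> MATCH
  pos 7: 'c' -> MATCH
  pos 8: 'c' -> MATCH
  pos 9: 'd' -> MATCH
  pos 10: 'e' -> no (excluded)
Total matches: 7

7


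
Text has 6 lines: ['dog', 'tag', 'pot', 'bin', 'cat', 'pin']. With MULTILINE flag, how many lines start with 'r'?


With MULTILINE flag, ^ matches the start of each line.
Lines: ['dog', 'tag', 'pot', 'bin', 'cat', 'pin']
Checking which lines start with 'r':
  Line 1: 'dog' -> no
  Line 2: 'tag' -> no
  Line 3: 'pot' -> no
  Line 4: 'bin' -> no
  Line 5: 'cat' -> no
  Line 6: 'pin' -> no
Matching lines: []
Count: 0

0


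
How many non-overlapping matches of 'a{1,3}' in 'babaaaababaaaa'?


Pattern 'a{1,3}' matches between 1 and 3 consecutive a's (greedy).
String: 'babaaaababaaaa'
Finding runs of a's and applying greedy matching:
  Run at pos 1: 'a' (length 1)
  Run at pos 3: 'aaaa' (length 4)
  Run at pos 8: 'a' (length 1)
  Run at pos 10: 'aaaa' (length 4)
Matches: ['a', 'aaa', 'a', 'a', 'aaa', 'a']
Count: 6

6


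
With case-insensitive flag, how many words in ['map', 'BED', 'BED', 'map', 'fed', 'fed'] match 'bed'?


Case-insensitive matching: compare each word's lowercase form to 'bed'.
  'map' -> lower='map' -> no
  'BED' -> lower='bed' -> MATCH
  'BED' -> lower='bed' -> MATCH
  'map' -> lower='map' -> no
  'fed' -> lower='fed' -> no
  'fed' -> lower='fed' -> no
Matches: ['BED', 'BED']
Count: 2

2


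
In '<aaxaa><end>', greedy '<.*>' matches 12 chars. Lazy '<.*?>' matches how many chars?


Greedy '<.*>' tries to match as MUCH as possible.
Lazy '<.*?>' tries to match as LITTLE as possible.

String: '<aaxaa><end>'
Greedy '<.*>' starts at first '<' and extends to the LAST '>': '<aaxaa><end>' (12 chars)
Lazy '<.*?>' starts at first '<' and stops at the FIRST '>': '<aaxaa>' (7 chars)

7


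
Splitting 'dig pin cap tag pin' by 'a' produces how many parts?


Splitting by 'a' breaks the string at each occurrence of the separator.
Text: 'dig pin cap tag pin'
Parts after split:
  Part 1: 'dig pin c'
  Part 2: 'p t'
  Part 3: 'g pin'
Total parts: 3

3


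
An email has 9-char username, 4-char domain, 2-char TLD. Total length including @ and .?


An email address has format: username@domain.tld
Username length: 9
'@' character: 1
Domain length: 4
'.' character: 1
TLD length: 2
Total = 9 + 1 + 4 + 1 + 2 = 17

17


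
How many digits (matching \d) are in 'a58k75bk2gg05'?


\d matches any digit 0-9.
Scanning 'a58k75bk2gg05':
  pos 1: '5' -> DIGIT
  pos 2: '8' -> DIGIT
  pos 4: '7' -> DIGIT
  pos 5: '5' -> DIGIT
  pos 8: '2' -> DIGIT
  pos 11: '0' -> DIGIT
  pos 12: '5' -> DIGIT
Digits found: ['5', '8', '7', '5', '2', '0', '5']
Total: 7

7


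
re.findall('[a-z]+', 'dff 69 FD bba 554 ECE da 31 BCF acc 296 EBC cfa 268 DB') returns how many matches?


Pattern '[a-z]+' finds one or more lowercase letters.
Text: 'dff 69 FD bba 554 ECE da 31 BCF acc 296 EBC cfa 268 DB'
Scanning for matches:
  Match 1: 'dff'
  Match 2: 'bba'
  Match 3: 'da'
  Match 4: 'acc'
  Match 5: 'cfa'
Total matches: 5

5


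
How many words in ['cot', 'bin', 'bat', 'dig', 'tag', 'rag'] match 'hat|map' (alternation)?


Alternation 'hat|map' matches either 'hat' or 'map'.
Checking each word:
  'cot' -> no
  'bin' -> no
  'bat' -> no
  'dig' -> no
  'tag' -> no
  'rag' -> no
Matches: []
Count: 0

0


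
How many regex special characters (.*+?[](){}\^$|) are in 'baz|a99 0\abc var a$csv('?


Regex special characters are: . * + ? [ ] ( ) { } \ ^ $ |
Scanning 'baz|a99 0\abc var a$csv(':
  pos 3: '|' -> SPECIAL
  pos 9: '\' -> SPECIAL
  pos 19: '$' -> SPECIAL
  pos 23: '(' -> SPECIAL
Special chars found: ['|', '\\', '$', '(']
Total: 4

4


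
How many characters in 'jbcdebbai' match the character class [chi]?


Character class [chi] matches any of: {c, h, i}
Scanning string 'jbcdebbai' character by character:
  pos 0: 'j' -> no
  pos 1: 'b' -> no
  pos 2: 'c' -> MATCH
  pos 3: 'd' -> no
  pos 4: 'e' -> no
  pos 5: 'b' -> no
  pos 6: 'b' -> no
  pos 7: 'a' -> no
  pos 8: 'i' -> MATCH
Total matches: 2

2


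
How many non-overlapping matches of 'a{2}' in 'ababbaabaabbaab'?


Pattern 'a{2}' matches exactly 2 consecutive a's (greedy, non-overlapping).
String: 'ababbaabaabbaab'
Scanning for runs of a's:
  Run at pos 0: 'a' (length 1) -> 0 match(es)
  Run at pos 2: 'a' (length 1) -> 0 match(es)
  Run at pos 5: 'aa' (length 2) -> 1 match(es)
  Run at pos 8: 'aa' (length 2) -> 1 match(es)
  Run at pos 12: 'aa' (length 2) -> 1 match(es)
Matches found: ['aa', 'aa', 'aa']
Total: 3

3


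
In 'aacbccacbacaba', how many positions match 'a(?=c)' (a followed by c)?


Lookahead 'a(?=c)' matches 'a' only when followed by 'c'.
String: 'aacbccacbacaba'
Checking each position where char is 'a':
  pos 0: 'a' -> no (next='a')
  pos 1: 'a' -> MATCH (next='c')
  pos 6: 'a' -> MATCH (next='c')
  pos 9: 'a' -> MATCH (next='c')
  pos 11: 'a' -> no (next='b')
Matching positions: [1, 6, 9]
Count: 3

3


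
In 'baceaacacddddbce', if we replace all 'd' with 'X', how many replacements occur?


re.sub('d', 'X', text) replaces every occurrence of 'd' with 'X'.
Text: 'baceaacacddddbce'
Scanning for 'd':
  pos 9: 'd' -> replacement #1
  pos 10: 'd' -> replacement #2
  pos 11: 'd' -> replacement #3
  pos 12: 'd' -> replacement #4
Total replacements: 4

4


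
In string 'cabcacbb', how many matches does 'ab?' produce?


Pattern 'ab?' matches 'a' optionally followed by 'b'.
String: 'cabcacbb'
Scanning left to right for 'a' then checking next char:
  Match 1: 'ab' (a followed by b)
  Match 2: 'a' (a not followed by b)
Total matches: 2

2


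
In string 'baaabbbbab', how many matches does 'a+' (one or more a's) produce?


Pattern 'a+' matches one or more consecutive a's.
String: 'baaabbbbab'
Scanning for runs of a:
  Match 1: 'aaa' (length 3)
  Match 2: 'a' (length 1)
Total matches: 2

2


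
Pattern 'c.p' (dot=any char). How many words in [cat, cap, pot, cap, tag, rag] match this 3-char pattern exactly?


Pattern 'c.p' means: starts with 'c', any single char, ends with 'p'.
Checking each word (must be exactly 3 chars):
  'cat' (len=3): no
  'cap' (len=3): MATCH
  'pot' (len=3): no
  'cap' (len=3): MATCH
  'tag' (len=3): no
  'rag' (len=3): no
Matching words: ['cap', 'cap']
Total: 2

2


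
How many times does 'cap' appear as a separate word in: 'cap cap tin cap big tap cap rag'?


Scanning each word for exact match 'cap':
  Word 1: 'cap' -> MATCH
  Word 2: 'cap' -> MATCH
  Word 3: 'tin' -> no
  Word 4: 'cap' -> MATCH
  Word 5: 'big' -> no
  Word 6: 'tap' -> no
  Word 7: 'cap' -> MATCH
  Word 8: 'rag' -> no
Total matches: 4

4


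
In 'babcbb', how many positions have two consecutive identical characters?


Looking for consecutive identical characters in 'babcbb':
  pos 0-1: 'b' vs 'a' -> different
  pos 1-2: 'a' vs 'b' -> different
  pos 2-3: 'b' vs 'c' -> different
  pos 3-4: 'c' vs 'b' -> different
  pos 4-5: 'b' vs 'b' -> MATCH ('bb')
Consecutive identical pairs: ['bb']
Count: 1

1


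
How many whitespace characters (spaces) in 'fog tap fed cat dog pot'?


\s matches whitespace characters (spaces, tabs, etc.).
Text: 'fog tap fed cat dog pot'
This text has 6 words separated by spaces.
Number of spaces = number of words - 1 = 6 - 1 = 5

5


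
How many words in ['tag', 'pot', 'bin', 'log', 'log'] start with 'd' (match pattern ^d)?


Pattern ^d anchors to start of word. Check which words begin with 'd':
  'tag' -> no
  'pot' -> no
  'bin' -> no
  'log' -> no
  'log' -> no
Matching words: []
Count: 0

0


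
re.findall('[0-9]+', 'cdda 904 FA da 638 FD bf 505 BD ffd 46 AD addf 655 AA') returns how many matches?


Pattern '[0-9]+' finds one or more digits.
Text: 'cdda 904 FA da 638 FD bf 505 BD ffd 46 AD addf 655 AA'
Scanning for matches:
  Match 1: '904'
  Match 2: '638'
  Match 3: '505'
  Match 4: '46'
  Match 5: '655'
Total matches: 5

5


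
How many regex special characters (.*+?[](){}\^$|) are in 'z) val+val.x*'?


Regex special characters are: . * + ? [ ] ( ) { } \ ^ $ |
Scanning 'z) val+val.x*':
  pos 1: ')' -> SPECIAL
  pos 6: '+' -> SPECIAL
  pos 10: '.' -> SPECIAL
  pos 12: '*' -> SPECIAL
Special chars found: [')', '+', '.', '*']
Total: 4

4


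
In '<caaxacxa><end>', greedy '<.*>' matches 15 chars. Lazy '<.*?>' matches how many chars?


Greedy '<.*>' tries to match as MUCH as possible.
Lazy '<.*?>' tries to match as LITTLE as possible.

String: '<caaxacxa><end>'
Greedy '<.*>' starts at first '<' and extends to the LAST '>': '<caaxacxa><end>' (15 chars)
Lazy '<.*?>' starts at first '<' and stops at the FIRST '>': '<caaxacxa>' (10 chars)

10


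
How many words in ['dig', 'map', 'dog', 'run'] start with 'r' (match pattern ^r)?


Pattern ^r anchors to start of word. Check which words begin with 'r':
  'dig' -> no
  'map' -> no
  'dog' -> no
  'run' -> MATCH (starts with 'r')
Matching words: ['run']
Count: 1

1


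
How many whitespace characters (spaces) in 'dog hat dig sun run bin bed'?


\s matches whitespace characters (spaces, tabs, etc.).
Text: 'dog hat dig sun run bin bed'
This text has 7 words separated by spaces.
Number of spaces = number of words - 1 = 7 - 1 = 6

6


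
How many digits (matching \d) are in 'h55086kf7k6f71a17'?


\d matches any digit 0-9.
Scanning 'h55086kf7k6f71a17':
  pos 1: '5' -> DIGIT
  pos 2: '5' -> DIGIT
  pos 3: '0' -> DIGIT
  pos 4: '8' -> DIGIT
  pos 5: '6' -> DIGIT
  pos 8: '7' -> DIGIT
  pos 10: '6' -> DIGIT
  pos 12: '7' -> DIGIT
  pos 13: '1' -> DIGIT
  pos 15: '1' -> DIGIT
  pos 16: '7' -> DIGIT
Digits found: ['5', '5', '0', '8', '6', '7', '6', '7', '1', '1', '7']
Total: 11

11


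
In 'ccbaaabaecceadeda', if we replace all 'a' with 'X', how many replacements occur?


re.sub('a', 'X', text) replaces every occurrence of 'a' with 'X'.
Text: 'ccbaaabaecceadeda'
Scanning for 'a':
  pos 3: 'a' -> replacement #1
  pos 4: 'a' -> replacement #2
  pos 5: 'a' -> replacement #3
  pos 7: 'a' -> replacement #4
  pos 12: 'a' -> replacement #5
  pos 16: 'a' -> replacement #6
Total replacements: 6

6


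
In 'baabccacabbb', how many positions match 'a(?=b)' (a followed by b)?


Lookahead 'a(?=b)' matches 'a' only when followed by 'b'.
String: 'baabccacabbb'
Checking each position where char is 'a':
  pos 1: 'a' -> no (next='a')
  pos 2: 'a' -> MATCH (next='b')
  pos 6: 'a' -> no (next='c')
  pos 8: 'a' -> MATCH (next='b')
Matching positions: [2, 8]
Count: 2

2


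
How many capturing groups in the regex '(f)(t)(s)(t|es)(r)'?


To count capturing groups, count each '(' that starts a group.
Pattern: '(f)(t)(s)(t|es)(r)'
Walking through the pattern:
  Position 0: '(' -> group #1
  Position 3: '(' -> group #2
  Position 6: '(' -> group #3
  Position 9: '(' -> group #4
  Position 15: '(' -> group #5
Total capturing groups: 5

5


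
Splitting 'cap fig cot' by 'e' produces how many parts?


Splitting by 'e' breaks the string at each occurrence of the separator.
Text: 'cap fig cot'
Parts after split:
  Part 1: 'cap fig cot'
Total parts: 1

1


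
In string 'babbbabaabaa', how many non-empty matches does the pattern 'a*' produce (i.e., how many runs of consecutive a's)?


Pattern 'a*' matches zero or more a's. We want non-empty runs of consecutive a's.
String: 'babbbabaabaa'
Walking through the string to find runs of a's:
  Run 1: positions 1-1 -> 'a'
  Run 2: positions 5-5 -> 'a'
  Run 3: positions 7-8 -> 'aa'
  Run 4: positions 10-11 -> 'aa'
Non-empty runs found: ['a', 'a', 'aa', 'aa']
Count: 4

4


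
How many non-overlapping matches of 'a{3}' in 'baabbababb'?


Pattern 'a{3}' matches exactly 3 consecutive a's (greedy, non-overlapping).
String: 'baabbababb'
Scanning for runs of a's:
  Run at pos 1: 'aa' (length 2) -> 0 match(es)
  Run at pos 5: 'a' (length 1) -> 0 match(es)
  Run at pos 7: 'a' (length 1) -> 0 match(es)
Matches found: []
Total: 0

0


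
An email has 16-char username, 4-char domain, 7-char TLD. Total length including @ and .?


An email address has format: username@domain.tld
Username length: 16
'@' character: 1
Domain length: 4
'.' character: 1
TLD length: 7
Total = 16 + 1 + 4 + 1 + 7 = 29

29


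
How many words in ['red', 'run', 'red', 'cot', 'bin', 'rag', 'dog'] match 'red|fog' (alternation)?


Alternation 'red|fog' matches either 'red' or 'fog'.
Checking each word:
  'red' -> MATCH
  'run' -> no
  'red' -> MATCH
  'cot' -> no
  'bin' -> no
  'rag' -> no
  'dog' -> no
Matches: ['red', 'red']
Count: 2

2


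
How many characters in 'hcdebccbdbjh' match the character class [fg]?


Character class [fg] matches any of: {f, g}
Scanning string 'hcdebccbdbjh' character by character:
  pos 0: 'h' -> no
  pos 1: 'c' -> no
  pos 2: 'd' -> no
  pos 3: 'e' -> no
  pos 4: 'b' -> no
  pos 5: 'c' -> no
  pos 6: 'c' -> no
  pos 7: 'b' -> no
  pos 8: 'd' -> no
  pos 9: 'b' -> no
  pos 10: 'j' -> no
  pos 11: 'h' -> no
Total matches: 0

0
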